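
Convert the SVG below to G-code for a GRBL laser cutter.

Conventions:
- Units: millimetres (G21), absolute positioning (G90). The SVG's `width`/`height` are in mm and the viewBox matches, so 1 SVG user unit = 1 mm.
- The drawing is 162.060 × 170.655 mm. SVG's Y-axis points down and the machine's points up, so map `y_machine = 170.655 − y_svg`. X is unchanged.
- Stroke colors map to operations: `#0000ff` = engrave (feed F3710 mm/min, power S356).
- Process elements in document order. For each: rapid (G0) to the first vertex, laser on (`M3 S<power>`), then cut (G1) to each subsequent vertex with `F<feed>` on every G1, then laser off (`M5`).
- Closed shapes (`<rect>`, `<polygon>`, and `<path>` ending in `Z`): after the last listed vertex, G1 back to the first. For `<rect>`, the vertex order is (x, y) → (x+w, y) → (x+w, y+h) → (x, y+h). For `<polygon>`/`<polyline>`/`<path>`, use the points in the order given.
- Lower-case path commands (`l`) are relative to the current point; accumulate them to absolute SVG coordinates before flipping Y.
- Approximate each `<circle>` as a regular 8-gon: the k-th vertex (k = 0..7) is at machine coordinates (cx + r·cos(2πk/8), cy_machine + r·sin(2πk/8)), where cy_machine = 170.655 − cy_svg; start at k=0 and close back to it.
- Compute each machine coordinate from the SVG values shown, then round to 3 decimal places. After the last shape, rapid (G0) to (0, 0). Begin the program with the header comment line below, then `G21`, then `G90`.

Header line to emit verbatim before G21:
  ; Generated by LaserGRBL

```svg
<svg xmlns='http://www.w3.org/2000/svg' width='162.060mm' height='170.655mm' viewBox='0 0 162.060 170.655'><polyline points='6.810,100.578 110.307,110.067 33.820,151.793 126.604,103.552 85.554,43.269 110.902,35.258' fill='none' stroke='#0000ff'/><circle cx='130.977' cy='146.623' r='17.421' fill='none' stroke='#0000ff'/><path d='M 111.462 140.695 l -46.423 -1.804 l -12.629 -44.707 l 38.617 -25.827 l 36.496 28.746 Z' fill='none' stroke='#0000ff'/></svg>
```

viewBox `0 0 162.060 170.655` with mm width/height → 1 unit = 1 mm. Flip: y_m = 170.655 − y_svg.

**Shape 1** — `<polyline>` open polyline, stroke `#0000ff` → engrave (S356, F3710). Machine vertices: (6.810,70.077) → (110.307,60.588) → (33.820,18.862) → (126.604,67.103) → (85.554,127.386) → (110.902,135.397). Open path.

**Shape 2** — `<circle>` circle, stroke `#0000ff` → engrave (S356, F3710). Machine vertices: (148.398,24.032) → (143.296,36.351) → (130.977,41.453) → (118.658,36.351) → (113.556,24.032) → (118.658,11.713) → (130.977,6.611) → (143.296,11.713) → (148.398,24.032). Closed: final G1 returns to the first vertex.

**Shape 3** — `<path>` regular polygon, stroke `#0000ff` → engrave (S356, F3710). Machine vertices: (111.462,29.960) → (65.039,31.764) → (52.410,76.471) → (91.027,102.298) → (127.523,73.552) → (111.462,29.960). Closed: final G1 returns to the first vertex.

; Generated by LaserGRBL
G21
G90
G0 X6.810 Y70.077
M3 S356
G1 X110.307 Y60.588 F3710
G1 X33.820 Y18.862 F3710
G1 X126.604 Y67.103 F3710
G1 X85.554 Y127.386 F3710
G1 X110.902 Y135.397 F3710
M5
G0 X148.398 Y24.032
M3 S356
G1 X143.296 Y36.351 F3710
G1 X130.977 Y41.453 F3710
G1 X118.658 Y36.351 F3710
G1 X113.556 Y24.032 F3710
G1 X118.658 Y11.713 F3710
G1 X130.977 Y6.611 F3710
G1 X143.296 Y11.713 F3710
G1 X148.398 Y24.032 F3710
M5
G0 X111.462 Y29.960
M3 S356
G1 X65.039 Y31.764 F3710
G1 X52.410 Y76.471 F3710
G1 X91.027 Y102.298 F3710
G1 X127.523 Y73.552 F3710
G1 X111.462 Y29.960 F3710
M5
G0 X0.000 Y0.000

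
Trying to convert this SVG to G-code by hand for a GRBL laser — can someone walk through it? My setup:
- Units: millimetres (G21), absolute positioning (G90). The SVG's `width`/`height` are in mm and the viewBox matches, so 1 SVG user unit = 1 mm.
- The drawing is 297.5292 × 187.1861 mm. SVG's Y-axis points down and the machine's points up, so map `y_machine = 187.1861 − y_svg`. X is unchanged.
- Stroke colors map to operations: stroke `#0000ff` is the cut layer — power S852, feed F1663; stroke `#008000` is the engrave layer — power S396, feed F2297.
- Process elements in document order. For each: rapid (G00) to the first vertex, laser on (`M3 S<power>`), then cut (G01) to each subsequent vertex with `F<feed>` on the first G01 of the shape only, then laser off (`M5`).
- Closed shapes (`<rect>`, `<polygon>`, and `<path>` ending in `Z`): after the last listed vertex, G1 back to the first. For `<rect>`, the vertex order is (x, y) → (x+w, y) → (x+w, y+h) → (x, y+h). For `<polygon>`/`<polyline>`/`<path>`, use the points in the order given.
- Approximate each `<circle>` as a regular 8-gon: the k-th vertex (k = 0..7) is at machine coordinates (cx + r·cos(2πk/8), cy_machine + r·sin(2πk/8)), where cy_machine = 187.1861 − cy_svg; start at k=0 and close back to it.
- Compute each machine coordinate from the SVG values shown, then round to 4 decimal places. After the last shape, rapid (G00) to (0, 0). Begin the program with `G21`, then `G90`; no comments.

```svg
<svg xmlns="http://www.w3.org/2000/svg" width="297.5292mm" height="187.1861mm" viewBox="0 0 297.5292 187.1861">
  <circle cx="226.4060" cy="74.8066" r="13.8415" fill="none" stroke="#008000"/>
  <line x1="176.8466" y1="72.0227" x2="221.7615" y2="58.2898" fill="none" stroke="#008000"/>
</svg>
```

viewBox `0 0 297.5292 187.1861` with mm width/height → 1 unit = 1 mm. Flip: y_m = 187.1861 − y_svg.

**Shape 1** — `<circle>` circle, stroke `#008000` → engrave (S396, F2297). Machine vertices: (240.2475,112.3795) → (236.1934,122.1669) → (226.4060,126.2210) → (216.6186,122.1669) → (212.5645,112.3795) → (216.6186,102.5921) → (226.4060,98.5380) → (236.1934,102.5921) → (240.2475,112.3795). Closed: final G1 returns to the first vertex.

**Shape 2** — `<line>` line segment, stroke `#008000` → engrave (S396, F2297). Machine vertices: (176.8466,115.1634) → (221.7615,128.8963). Open path.

G21
G90
G00 X240.2475 Y112.3795
M3 S396
G01 X236.1934 Y122.1669 F2297
G01 X226.4060 Y126.2210
G01 X216.6186 Y122.1669
G01 X212.5645 Y112.3795
G01 X216.6186 Y102.5921
G01 X226.4060 Y98.5380
G01 X236.1934 Y102.5921
G01 X240.2475 Y112.3795
M5
G00 X176.8466 Y115.1634
M3 S396
G01 X221.7615 Y128.8963 F2297
M5
G00 X0.0000 Y0.0000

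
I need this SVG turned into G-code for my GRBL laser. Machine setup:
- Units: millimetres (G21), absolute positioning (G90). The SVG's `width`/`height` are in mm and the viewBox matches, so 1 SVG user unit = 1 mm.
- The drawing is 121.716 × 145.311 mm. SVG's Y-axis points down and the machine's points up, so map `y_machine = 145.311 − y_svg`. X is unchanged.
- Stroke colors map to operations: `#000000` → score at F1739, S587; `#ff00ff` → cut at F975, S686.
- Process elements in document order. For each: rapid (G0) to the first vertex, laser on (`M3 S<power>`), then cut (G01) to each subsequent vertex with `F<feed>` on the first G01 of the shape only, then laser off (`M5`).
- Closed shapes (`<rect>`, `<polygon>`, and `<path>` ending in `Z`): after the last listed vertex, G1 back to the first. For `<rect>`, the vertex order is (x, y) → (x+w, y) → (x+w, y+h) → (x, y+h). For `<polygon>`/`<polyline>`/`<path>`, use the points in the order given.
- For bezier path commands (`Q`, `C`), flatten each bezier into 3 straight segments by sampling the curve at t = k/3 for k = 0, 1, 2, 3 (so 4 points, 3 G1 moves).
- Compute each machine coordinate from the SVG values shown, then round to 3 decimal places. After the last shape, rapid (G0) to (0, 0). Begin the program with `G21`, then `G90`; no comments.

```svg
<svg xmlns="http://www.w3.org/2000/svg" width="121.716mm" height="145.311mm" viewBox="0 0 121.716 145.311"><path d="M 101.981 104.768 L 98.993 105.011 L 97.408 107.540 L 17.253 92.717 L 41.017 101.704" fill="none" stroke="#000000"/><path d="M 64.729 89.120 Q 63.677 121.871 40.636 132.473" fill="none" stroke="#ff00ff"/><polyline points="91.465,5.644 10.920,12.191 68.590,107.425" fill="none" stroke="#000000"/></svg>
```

G21
G90
G0 X101.981 Y40.543
M3 S587
G01 X98.993 Y40.300 F1739
G01 X97.408 Y37.771
G01 X17.253 Y52.594
G01 X41.017 Y43.607
M5
G0 X64.729 Y56.191
M3 S686
G01 X61.584 Y36.818 F975
G01 X53.553 Y22.367
G01 X40.636 Y12.838
M5
G0 X91.465 Y139.667
M3 S587
G01 X10.920 Y133.120 F1739
G01 X68.590 Y37.886
M5
G0 X0.000 Y0.000

Since the viewBox matches the mm dimensions, user units are millimetres directly. The only transform is the Y-flip y_m = 145.311 − y_svg.

Shape 1 is a open polyline drawn with `<path>`. Its stroke #000000 means score at S587, F1739. After flipping Y the toolpath is (101.981,40.543) → (98.993,40.300) → (97.408,37.771) → (17.253,52.594) → (41.017,43.607).

Shape 2 is a quadratic bezier drawn with `<path>`. Its stroke #ff00ff means cut at S686, F975. After flipping Y the toolpath is (64.729,56.191) → (61.584,36.818) → (53.553,22.367) → (40.636,12.838).

Shape 3 is a open polyline drawn with `<polyline>`. Its stroke #000000 means score at S587, F1739. After flipping Y the toolpath is (91.465,139.667) → (10.920,133.120) → (68.590,37.886).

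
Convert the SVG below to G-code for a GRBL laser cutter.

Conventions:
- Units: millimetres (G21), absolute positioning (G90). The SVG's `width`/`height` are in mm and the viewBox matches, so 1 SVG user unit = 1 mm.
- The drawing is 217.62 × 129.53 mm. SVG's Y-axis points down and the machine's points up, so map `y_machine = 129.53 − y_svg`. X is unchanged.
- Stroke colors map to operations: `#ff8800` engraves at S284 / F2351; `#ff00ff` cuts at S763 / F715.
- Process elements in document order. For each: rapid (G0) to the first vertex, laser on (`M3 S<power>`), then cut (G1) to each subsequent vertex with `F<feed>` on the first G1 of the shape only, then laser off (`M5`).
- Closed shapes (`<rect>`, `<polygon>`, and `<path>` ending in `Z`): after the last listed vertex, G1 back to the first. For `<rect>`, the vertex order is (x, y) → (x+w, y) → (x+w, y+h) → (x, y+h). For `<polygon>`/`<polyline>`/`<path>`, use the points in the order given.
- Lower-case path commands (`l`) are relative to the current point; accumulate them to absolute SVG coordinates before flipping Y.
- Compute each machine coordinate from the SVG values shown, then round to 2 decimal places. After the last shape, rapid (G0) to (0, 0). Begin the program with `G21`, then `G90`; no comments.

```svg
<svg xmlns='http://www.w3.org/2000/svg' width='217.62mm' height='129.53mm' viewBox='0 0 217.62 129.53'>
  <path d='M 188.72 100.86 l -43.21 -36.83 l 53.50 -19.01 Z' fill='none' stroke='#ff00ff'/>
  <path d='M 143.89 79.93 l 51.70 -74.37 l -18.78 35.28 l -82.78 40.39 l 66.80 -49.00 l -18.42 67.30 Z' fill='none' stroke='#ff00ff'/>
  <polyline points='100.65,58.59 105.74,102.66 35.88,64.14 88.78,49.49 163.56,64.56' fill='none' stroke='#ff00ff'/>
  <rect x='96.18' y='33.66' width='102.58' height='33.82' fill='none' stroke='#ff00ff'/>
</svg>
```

G21
G90
G0 X188.72 Y28.67
M3 S763
G1 X145.51 Y65.50 F715
G1 X199.01 Y84.51
G1 X188.72 Y28.67
M5
G0 X143.89 Y49.60
M3 S763
G1 X195.59 Y123.97 F715
G1 X176.81 Y88.69
G1 X94.03 Y48.30
G1 X160.83 Y97.30
G1 X142.41 Y30.00
G1 X143.89 Y49.60
M5
G0 X100.65 Y70.94
M3 S763
G1 X105.74 Y26.87 F715
G1 X35.88 Y65.39
G1 X88.78 Y80.04
G1 X163.56 Y64.97
M5
G0 X96.18 Y95.87
M3 S763
G1 X198.76 Y95.87 F715
G1 X198.76 Y62.05
G1 X96.18 Y62.05
G1 X96.18 Y95.87
M5
G0 X0.00 Y0.00

viewBox `0 0 217.62 129.53` with mm width/height → 1 unit = 1 mm. Flip: y_m = 129.53 − y_svg.

**Shape 1** — `<path>` regular polygon, stroke `#ff00ff` → cut (S763, F715). Machine vertices: (188.72,28.67) → (145.51,65.50) → (199.01,84.51) → (188.72,28.67). Closed: final G1 returns to the first vertex.

**Shape 2** — `<path>` closed polygon, stroke `#ff00ff` → cut (S763, F715). Machine vertices: (143.89,49.60) → (195.59,123.97) → (176.81,88.69) → (94.03,48.30) → (160.83,97.30) → (142.41,30.00) → (143.89,49.60). Closed: final G1 returns to the first vertex.

**Shape 3** — `<polyline>` open polyline, stroke `#ff00ff` → cut (S763, F715). Machine vertices: (100.65,70.94) → (105.74,26.87) → (35.88,65.39) → (88.78,80.04) → (163.56,64.97). Open path.

**Shape 4** — `<rect>` rectangle, stroke `#ff00ff` → cut (S763, F715). Machine vertices: (96.18,95.87) → (198.76,95.87) → (198.76,62.05) → (96.18,62.05) → (96.18,95.87). Closed: final G1 returns to the first vertex.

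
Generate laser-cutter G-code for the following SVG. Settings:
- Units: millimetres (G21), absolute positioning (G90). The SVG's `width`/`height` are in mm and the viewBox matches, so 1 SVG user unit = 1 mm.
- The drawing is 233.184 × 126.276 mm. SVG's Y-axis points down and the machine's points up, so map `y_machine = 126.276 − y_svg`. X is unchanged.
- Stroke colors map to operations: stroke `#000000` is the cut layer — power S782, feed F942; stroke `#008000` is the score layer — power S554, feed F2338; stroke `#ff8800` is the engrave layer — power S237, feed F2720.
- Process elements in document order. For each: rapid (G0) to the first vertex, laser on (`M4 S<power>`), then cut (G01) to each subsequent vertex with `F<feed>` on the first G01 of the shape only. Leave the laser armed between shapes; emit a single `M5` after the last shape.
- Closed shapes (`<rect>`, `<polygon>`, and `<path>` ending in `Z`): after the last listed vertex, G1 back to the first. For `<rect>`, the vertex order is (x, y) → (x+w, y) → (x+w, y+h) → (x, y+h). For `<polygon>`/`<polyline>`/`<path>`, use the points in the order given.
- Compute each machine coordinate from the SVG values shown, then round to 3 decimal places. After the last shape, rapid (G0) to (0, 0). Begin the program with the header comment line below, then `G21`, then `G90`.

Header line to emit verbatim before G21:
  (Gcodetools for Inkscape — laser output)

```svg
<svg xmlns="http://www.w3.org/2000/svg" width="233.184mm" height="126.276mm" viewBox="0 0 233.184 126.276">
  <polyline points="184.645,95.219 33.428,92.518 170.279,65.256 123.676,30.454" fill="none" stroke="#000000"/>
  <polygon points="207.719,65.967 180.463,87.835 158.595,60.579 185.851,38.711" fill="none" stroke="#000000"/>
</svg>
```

Since the viewBox matches the mm dimensions, user units are millimetres directly. The only transform is the Y-flip y_m = 126.276 − y_svg.

Shape 1 is a open polyline drawn with `<polyline>`. Its stroke #000000 means cut at S782, F942. After flipping Y the toolpath is (184.645,31.057) → (33.428,33.758) → (170.279,61.020) → (123.676,95.822).

Shape 2 is a regular polygon drawn with `<polygon>`. Its stroke #000000 means cut at S782, F942. After flipping Y the toolpath is (207.719,60.309) → (180.463,38.441) → (158.595,65.697) → (185.851,87.565) → (207.719,60.309), returning to the start.

(Gcodetools for Inkscape — laser output)
G21
G90
G0 X184.645 Y31.057
M4 S782
G01 X33.428 Y33.758 F942
G01 X170.279 Y61.020
G01 X123.676 Y95.822
G0 X207.719 Y60.309
M4 S782
G01 X180.463 Y38.441 F942
G01 X158.595 Y65.697
G01 X185.851 Y87.565
G01 X207.719 Y60.309
M5
G0 X0.000 Y0.000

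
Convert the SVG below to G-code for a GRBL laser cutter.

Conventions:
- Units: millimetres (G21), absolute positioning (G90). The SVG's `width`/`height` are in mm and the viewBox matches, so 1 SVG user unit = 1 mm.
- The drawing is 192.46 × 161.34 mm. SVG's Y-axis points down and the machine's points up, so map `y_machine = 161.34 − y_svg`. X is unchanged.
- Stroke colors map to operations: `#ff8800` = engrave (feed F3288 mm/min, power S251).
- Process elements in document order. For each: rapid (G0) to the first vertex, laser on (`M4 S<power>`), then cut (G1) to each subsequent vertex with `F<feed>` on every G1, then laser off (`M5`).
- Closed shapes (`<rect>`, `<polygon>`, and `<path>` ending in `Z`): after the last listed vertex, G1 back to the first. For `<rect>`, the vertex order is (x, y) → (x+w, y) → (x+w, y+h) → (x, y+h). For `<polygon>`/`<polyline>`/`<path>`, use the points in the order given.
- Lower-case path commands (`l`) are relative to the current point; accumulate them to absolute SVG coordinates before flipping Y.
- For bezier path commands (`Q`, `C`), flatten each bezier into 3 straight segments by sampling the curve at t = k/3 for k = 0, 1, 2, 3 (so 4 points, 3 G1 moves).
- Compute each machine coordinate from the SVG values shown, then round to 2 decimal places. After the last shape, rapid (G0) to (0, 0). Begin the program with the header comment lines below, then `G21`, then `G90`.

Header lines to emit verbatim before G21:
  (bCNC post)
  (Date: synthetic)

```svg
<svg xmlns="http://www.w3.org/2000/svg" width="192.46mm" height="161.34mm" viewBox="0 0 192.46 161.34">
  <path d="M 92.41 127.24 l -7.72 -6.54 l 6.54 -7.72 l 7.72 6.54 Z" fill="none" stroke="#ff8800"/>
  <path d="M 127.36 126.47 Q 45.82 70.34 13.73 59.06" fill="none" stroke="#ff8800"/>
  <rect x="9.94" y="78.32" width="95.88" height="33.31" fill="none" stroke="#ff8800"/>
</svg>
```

(bCNC post)
(Date: synthetic)
G21
G90
G0 X92.41 Y34.10
M4 S251
G1 X84.69 Y40.64 F3288
G1 X91.23 Y48.36 F3288
G1 X98.95 Y41.82 F3288
G1 X92.41 Y34.10 F3288
M5
G0 X127.36 Y34.87
M4 S251
G1 X78.49 Y67.31 F3288
G1 X40.62 Y89.78 F3288
G1 X13.73 Y102.28 F3288
M5
G0 X9.94 Y83.02
M4 S251
G1 X105.82 Y83.02 F3288
G1 X105.82 Y49.71 F3288
G1 X9.94 Y49.71 F3288
G1 X9.94 Y83.02 F3288
M5
G0 X0.00 Y0.00

viewBox `0 0 192.46 161.34` with mm width/height → 1 unit = 1 mm. Flip: y_m = 161.34 − y_svg.

**Shape 1** — `<path>` regular polygon, stroke `#ff8800` → engrave (S251, F3288). Machine vertices: (92.41,34.10) → (84.69,40.64) → (91.23,48.36) → (98.95,41.82) → (92.41,34.10). Closed: final G1 returns to the first vertex.

**Shape 2** — `<path>` quadratic bezier, stroke `#ff8800` → engrave (S251, F3288). Control points (SVG): P0=(127.36,126.47), P1=(45.82,70.34), P2=(13.73,59.06); sampled at t=k/3. Machine vertices: (127.36,34.87) → (78.49,67.31) → (40.62,89.78) → (13.73,102.28). Open path.

**Shape 3** — `<rect>` rectangle, stroke `#ff8800` → engrave (S251, F3288). Machine vertices: (9.94,83.02) → (105.82,83.02) → (105.82,49.71) → (9.94,49.71) → (9.94,83.02). Closed: final G1 returns to the first vertex.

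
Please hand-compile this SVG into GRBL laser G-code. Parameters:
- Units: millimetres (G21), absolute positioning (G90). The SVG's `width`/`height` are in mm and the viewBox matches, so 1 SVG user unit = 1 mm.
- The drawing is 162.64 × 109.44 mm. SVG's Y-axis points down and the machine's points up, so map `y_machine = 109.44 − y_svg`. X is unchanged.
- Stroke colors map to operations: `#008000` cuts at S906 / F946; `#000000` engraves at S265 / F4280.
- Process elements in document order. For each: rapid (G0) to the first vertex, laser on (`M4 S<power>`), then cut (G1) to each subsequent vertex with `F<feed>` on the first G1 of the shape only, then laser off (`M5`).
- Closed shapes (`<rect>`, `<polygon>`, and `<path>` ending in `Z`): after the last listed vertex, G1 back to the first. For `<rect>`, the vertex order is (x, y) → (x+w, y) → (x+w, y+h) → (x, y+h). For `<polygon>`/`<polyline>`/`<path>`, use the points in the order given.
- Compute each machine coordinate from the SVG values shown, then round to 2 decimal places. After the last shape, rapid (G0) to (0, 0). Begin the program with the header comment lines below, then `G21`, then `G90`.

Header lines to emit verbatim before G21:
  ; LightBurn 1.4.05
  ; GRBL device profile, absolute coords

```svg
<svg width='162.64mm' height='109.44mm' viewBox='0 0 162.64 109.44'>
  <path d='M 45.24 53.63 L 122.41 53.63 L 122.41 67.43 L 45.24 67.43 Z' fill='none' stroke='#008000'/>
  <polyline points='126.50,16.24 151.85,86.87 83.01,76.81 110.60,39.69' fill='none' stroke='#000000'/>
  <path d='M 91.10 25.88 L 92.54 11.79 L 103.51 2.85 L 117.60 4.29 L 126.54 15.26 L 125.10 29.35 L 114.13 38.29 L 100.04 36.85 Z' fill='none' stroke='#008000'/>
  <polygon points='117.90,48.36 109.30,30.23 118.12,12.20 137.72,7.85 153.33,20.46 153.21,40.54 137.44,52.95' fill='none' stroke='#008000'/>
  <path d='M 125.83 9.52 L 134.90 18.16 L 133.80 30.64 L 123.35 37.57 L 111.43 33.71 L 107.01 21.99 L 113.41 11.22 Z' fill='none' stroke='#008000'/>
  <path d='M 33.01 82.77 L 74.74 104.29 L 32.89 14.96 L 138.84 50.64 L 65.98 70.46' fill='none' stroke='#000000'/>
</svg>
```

; LightBurn 1.4.05
; GRBL device profile, absolute coords
G21
G90
G0 X45.24 Y55.81
M4 S906
G1 X122.41 Y55.81 F946
G1 X122.41 Y42.01
G1 X45.24 Y42.01
G1 X45.24 Y55.81
M5
G0 X126.50 Y93.20
M4 S265
G1 X151.85 Y22.57 F4280
G1 X83.01 Y32.63
G1 X110.60 Y69.75
M5
G0 X91.10 Y83.56
M4 S906
G1 X92.54 Y97.65 F946
G1 X103.51 Y106.59
G1 X117.60 Y105.15
G1 X126.54 Y94.18
G1 X125.10 Y80.09
G1 X114.13 Y71.15
G1 X100.04 Y72.59
G1 X91.10 Y83.56
M5
G0 X117.90 Y61.08
M4 S906
G1 X109.30 Y79.21 F946
G1 X118.12 Y97.24
G1 X137.72 Y101.59
G1 X153.33 Y88.98
G1 X153.21 Y68.90
G1 X137.44 Y56.49
G1 X117.90 Y61.08
M5
G0 X125.83 Y99.92
M4 S906
G1 X134.90 Y91.28 F946
G1 X133.80 Y78.80
G1 X123.35 Y71.87
G1 X111.43 Y75.73
G1 X107.01 Y87.45
G1 X113.41 Y98.22
G1 X125.83 Y99.92
M5
G0 X33.01 Y26.67
M4 S265
G1 X74.74 Y5.15 F4280
G1 X32.89 Y94.48
G1 X138.84 Y58.80
G1 X65.98 Y38.98
M5
G0 X0.00 Y0.00

1 u = 1 mm; y_m = 109.44 − y.

[1] `<path>` rectangle, #008000→cut S906 F946: (45.24,55.81) → (122.41,55.81) → (122.41,42.01) → (45.24,42.01) → (45.24,55.81) (closed)

[2] `<polyline>` open polyline, #000000→engrave S265 F4280: (126.50,93.20) → (151.85,22.57) → (83.01,32.63) → (110.60,69.75)

[3] `<path>` regular polygon, #008000→cut S906 F946: (91.10,83.56) → (92.54,97.65) → (103.51,106.59) → (117.60,105.15) → (126.54,94.18) → (125.10,80.09) → (114.13,71.15) → (100.04,72.59) → (91.10,83.56) (closed)

[4] `<polygon>` regular polygon, #008000→cut S906 F946: (117.90,61.08) → (109.30,79.21) → (118.12,97.24) → (137.72,101.59) → (153.33,88.98) → (153.21,68.90) → (137.44,56.49) → (117.90,61.08) (closed)

[5] `<path>` regular polygon, #008000→cut S906 F946: (125.83,99.92) → (134.90,91.28) → (133.80,78.80) → (123.35,71.87) → (111.43,75.73) → (107.01,87.45) → (113.41,98.22) → (125.83,99.92) (closed)

[6] `<path>` open polyline, #000000→engrave S265 F4280: (33.01,26.67) → (74.74,5.15) → (32.89,94.48) → (138.84,58.80) → (65.98,38.98)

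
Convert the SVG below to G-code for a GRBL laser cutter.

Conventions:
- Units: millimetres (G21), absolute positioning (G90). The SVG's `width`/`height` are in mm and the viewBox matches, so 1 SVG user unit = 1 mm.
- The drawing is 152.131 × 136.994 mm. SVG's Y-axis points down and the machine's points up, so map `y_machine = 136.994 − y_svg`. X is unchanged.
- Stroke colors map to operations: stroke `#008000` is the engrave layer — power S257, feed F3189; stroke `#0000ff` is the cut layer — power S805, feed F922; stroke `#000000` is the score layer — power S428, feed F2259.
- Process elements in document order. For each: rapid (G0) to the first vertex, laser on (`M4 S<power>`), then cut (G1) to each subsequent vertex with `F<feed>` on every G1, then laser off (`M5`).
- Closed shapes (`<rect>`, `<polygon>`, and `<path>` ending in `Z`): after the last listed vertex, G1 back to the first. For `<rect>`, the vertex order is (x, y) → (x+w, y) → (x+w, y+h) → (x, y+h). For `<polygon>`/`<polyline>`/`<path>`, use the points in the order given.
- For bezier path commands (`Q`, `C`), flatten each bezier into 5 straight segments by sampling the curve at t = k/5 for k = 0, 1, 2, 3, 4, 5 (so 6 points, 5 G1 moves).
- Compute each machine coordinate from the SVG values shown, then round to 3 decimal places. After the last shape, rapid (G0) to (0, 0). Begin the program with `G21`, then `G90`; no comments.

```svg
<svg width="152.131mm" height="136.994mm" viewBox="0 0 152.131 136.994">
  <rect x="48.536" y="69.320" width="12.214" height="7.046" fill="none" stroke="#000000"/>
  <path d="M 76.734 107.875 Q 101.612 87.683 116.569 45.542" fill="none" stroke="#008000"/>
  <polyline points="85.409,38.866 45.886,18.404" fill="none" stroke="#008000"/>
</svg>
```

G21
G90
G0 X48.536 Y67.674
M4 S428
G1 X60.750 Y67.674 F2259
G1 X60.750 Y60.628 F2259
G1 X48.536 Y60.628 F2259
G1 X48.536 Y67.674 F2259
M5
G0 X76.734 Y29.119
M4 S257
G1 X86.288 Y38.074 F3189
G1 X95.049 Y48.784 F3189
G1 X103.016 Y61.251 F3189
G1 X110.189 Y75.474 F3189
G1 X116.569 Y91.452 F3189
M5
G0 X85.409 Y98.128
M4 S257
G1 X45.886 Y118.590 F3189
M5
G0 X0.000 Y0.000

Since the viewBox matches the mm dimensions, user units are millimetres directly. The only transform is the Y-flip y_m = 136.994 − y_svg.

Shape 1 is a rectangle drawn with `<rect>`. Its stroke #000000 means score at S428, F2259. After flipping Y the toolpath is (48.536,67.674) → (60.750,67.674) → (60.750,60.628) → (48.536,60.628) → (48.536,67.674), returning to the start.

Shape 2 is a quadratic bezier drawn with `<path>`. Its stroke #008000 means engrave at S257, F3189. After flipping Y the toolpath is (76.734,29.119) → (86.288,38.074) → (95.049,48.784) → (103.016,61.251) → (110.189,75.474) → (116.569,91.452).

Shape 3 is a line segment drawn with `<polyline>`. Its stroke #008000 means engrave at S257, F3189. After flipping Y the toolpath is (85.409,98.128) → (45.886,118.590).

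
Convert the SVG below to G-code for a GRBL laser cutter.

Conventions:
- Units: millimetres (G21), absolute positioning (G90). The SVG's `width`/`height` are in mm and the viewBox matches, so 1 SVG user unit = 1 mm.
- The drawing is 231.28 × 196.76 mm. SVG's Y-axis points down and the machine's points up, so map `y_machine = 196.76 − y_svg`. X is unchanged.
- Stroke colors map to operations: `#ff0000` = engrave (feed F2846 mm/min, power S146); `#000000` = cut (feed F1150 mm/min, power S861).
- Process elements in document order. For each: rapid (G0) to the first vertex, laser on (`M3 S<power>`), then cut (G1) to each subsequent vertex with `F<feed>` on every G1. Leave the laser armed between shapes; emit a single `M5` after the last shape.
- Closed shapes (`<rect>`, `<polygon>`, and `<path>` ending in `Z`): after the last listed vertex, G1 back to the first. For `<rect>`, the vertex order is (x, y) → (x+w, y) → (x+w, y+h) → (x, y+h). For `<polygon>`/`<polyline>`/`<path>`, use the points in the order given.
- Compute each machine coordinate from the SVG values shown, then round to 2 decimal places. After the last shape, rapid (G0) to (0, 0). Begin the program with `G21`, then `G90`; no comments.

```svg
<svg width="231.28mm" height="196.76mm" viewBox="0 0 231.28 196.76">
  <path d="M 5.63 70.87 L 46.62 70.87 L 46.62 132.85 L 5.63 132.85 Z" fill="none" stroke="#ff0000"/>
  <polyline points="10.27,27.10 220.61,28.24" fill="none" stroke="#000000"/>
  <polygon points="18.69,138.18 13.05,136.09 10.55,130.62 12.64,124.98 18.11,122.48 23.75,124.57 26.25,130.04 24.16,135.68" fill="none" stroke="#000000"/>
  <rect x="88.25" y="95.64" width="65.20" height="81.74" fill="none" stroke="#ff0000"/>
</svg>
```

1 u = 1 mm; y_m = 196.76 − y.

[1] `<path>` rectangle, #ff0000→engrave S146 F2846: (5.63,125.89) → (46.62,125.89) → (46.62,63.91) → (5.63,63.91) → (5.63,125.89) (closed)

[2] `<polyline>` line segment, #000000→cut S861 F1150: (10.27,169.66) → (220.61,168.52)

[3] `<polygon>` regular polygon, #000000→cut S861 F1150: (18.69,58.58) → (13.05,60.67) → (10.55,66.14) → (12.64,71.78) → (18.11,74.28) → (23.75,72.19) → (26.25,66.72) → (24.16,61.08) → (18.69,58.58) (closed)

[4] `<rect>` rectangle, #ff0000→engrave S146 F2846: (88.25,101.12) → (153.45,101.12) → (153.45,19.38) → (88.25,19.38) → (88.25,101.12) (closed)

G21
G90
G0 X5.63 Y125.89
M3 S146
G1 X46.62 Y125.89 F2846
G1 X46.62 Y63.91 F2846
G1 X5.63 Y63.91 F2846
G1 X5.63 Y125.89 F2846
G0 X10.27 Y169.66
M3 S861
G1 X220.61 Y168.52 F1150
G0 X18.69 Y58.58
M3 S861
G1 X13.05 Y60.67 F1150
G1 X10.55 Y66.14 F1150
G1 X12.64 Y71.78 F1150
G1 X18.11 Y74.28 F1150
G1 X23.75 Y72.19 F1150
G1 X26.25 Y66.72 F1150
G1 X24.16 Y61.08 F1150
G1 X18.69 Y58.58 F1150
G0 X88.25 Y101.12
M3 S146
G1 X153.45 Y101.12 F2846
G1 X153.45 Y19.38 F2846
G1 X88.25 Y19.38 F2846
G1 X88.25 Y101.12 F2846
M5
G0 X0.00 Y0.00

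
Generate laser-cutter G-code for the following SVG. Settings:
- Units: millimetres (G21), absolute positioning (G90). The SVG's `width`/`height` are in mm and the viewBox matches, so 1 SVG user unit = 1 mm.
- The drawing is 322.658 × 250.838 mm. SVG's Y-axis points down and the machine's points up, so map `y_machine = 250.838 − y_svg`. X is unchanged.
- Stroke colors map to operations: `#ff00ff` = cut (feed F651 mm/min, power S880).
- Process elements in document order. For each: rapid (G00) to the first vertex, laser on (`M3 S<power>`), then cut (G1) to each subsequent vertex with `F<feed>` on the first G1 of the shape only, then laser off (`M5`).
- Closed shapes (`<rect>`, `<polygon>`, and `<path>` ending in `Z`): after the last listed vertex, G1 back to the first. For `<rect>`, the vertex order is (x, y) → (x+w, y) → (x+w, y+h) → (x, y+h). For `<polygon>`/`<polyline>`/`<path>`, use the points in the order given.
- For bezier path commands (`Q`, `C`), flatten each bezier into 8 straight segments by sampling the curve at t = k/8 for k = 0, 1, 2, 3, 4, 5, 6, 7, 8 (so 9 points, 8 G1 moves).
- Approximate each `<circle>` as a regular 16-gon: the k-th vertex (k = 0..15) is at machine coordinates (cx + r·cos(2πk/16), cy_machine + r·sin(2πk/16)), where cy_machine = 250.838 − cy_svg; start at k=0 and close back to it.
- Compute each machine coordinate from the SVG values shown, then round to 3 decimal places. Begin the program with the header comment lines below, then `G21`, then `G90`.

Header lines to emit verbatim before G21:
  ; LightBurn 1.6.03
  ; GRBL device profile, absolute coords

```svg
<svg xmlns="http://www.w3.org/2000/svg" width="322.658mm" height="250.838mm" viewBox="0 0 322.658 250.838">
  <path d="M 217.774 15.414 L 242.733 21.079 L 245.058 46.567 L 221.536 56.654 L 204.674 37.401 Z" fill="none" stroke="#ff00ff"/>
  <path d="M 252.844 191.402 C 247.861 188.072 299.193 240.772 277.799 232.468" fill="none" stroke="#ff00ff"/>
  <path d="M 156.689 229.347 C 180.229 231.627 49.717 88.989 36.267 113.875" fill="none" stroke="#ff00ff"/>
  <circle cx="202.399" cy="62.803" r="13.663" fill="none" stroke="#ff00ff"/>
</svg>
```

1 u = 1 mm; y_m = 250.838 − y.

[1] `<path>` regular polygon, #ff00ff→cut S880 F651: (217.774,235.424) → (242.733,229.759) → (245.058,204.271) → (221.536,194.184) → (204.674,213.437) → (217.774,235.424) (closed)

[2] `<path>` cubic bezier, #ff00ff→cut S880 F651: (252.844,59.436) → (253.363,58.287) → (257.650,53.257) → (264.191,45.716) → (271.476,37.038) → (277.991,28.592) → (282.225,21.752) → (282.665,17.887) → (277.799,18.370)

[3] `<path>` cubic bezier, #ff00ff→cut S880 F651: (156.689,21.491) → (158.825,26.819) → (149.695,42.071) → (132.478,63.587) → (110.349,87.704) → (86.487,110.762) → (64.067,129.099) → (46.269,139.053) → (36.267,136.963)

[4] `<circle>` circle, #ff00ff→cut S880 F651: (216.062,188.035) → (215.022,193.264) → (212.060,197.696) → (207.628,200.658) → (202.399,201.698) → (197.170,200.658) → (192.738,197.696) → (189.776,193.264) → (188.736,188.035) → (189.776,182.806) → (192.738,178.374) → (197.170,175.412) → (202.399,174.372) → (207.628,175.412) → (212.060,178.374) → (215.022,182.806) → (216.062,188.035) (closed)

; LightBurn 1.6.03
; GRBL device profile, absolute coords
G21
G90
G00 X217.774 Y235.424
M3 S880
G1 X242.733 Y229.759 F651
G1 X245.058 Y204.271
G1 X221.536 Y194.184
G1 X204.674 Y213.437
G1 X217.774 Y235.424
M5
G00 X252.844 Y59.436
M3 S880
G1 X253.363 Y58.287 F651
G1 X257.650 Y53.257
G1 X264.191 Y45.716
G1 X271.476 Y37.038
G1 X277.991 Y28.592
G1 X282.225 Y21.752
G1 X282.665 Y17.887
G1 X277.799 Y18.370
M5
G00 X156.689 Y21.491
M3 S880
G1 X158.825 Y26.819 F651
G1 X149.695 Y42.071
G1 X132.478 Y63.587
G1 X110.349 Y87.704
G1 X86.487 Y110.762
G1 X64.067 Y129.099
G1 X46.269 Y139.053
G1 X36.267 Y136.963
M5
G00 X216.062 Y188.035
M3 S880
G1 X215.022 Y193.264 F651
G1 X212.060 Y197.696
G1 X207.628 Y200.658
G1 X202.399 Y201.698
G1 X197.170 Y200.658
G1 X192.738 Y197.696
G1 X189.776 Y193.264
G1 X188.736 Y188.035
G1 X189.776 Y182.806
G1 X192.738 Y178.374
G1 X197.170 Y175.412
G1 X202.399 Y174.372
G1 X207.628 Y175.412
G1 X212.060 Y178.374
G1 X215.022 Y182.806
G1 X216.062 Y188.035
M5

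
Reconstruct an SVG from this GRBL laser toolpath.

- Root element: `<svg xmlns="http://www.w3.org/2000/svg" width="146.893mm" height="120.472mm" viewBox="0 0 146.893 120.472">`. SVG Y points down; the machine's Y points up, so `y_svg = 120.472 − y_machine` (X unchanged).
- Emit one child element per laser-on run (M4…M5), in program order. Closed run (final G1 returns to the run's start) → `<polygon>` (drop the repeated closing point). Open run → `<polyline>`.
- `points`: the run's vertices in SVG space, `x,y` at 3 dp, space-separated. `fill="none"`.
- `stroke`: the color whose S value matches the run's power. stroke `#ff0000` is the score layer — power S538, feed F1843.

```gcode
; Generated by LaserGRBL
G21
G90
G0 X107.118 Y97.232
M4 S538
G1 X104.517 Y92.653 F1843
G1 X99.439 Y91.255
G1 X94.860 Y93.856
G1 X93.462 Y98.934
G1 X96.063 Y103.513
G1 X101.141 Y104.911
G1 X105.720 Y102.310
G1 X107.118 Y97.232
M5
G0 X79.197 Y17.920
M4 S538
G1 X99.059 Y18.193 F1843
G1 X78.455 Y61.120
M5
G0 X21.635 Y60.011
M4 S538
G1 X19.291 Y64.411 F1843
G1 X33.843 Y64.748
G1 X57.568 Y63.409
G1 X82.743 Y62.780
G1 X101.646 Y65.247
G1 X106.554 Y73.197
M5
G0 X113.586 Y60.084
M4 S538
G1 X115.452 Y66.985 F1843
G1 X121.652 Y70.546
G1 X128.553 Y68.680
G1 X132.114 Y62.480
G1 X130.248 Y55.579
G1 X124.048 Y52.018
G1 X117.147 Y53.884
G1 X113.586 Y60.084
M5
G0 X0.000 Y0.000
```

Each laser-on run becomes one SVG element. Flip Y back into SVG space with y_svg = 120.472 − y_machine. Every run uses S538, so all elements get stroke `#ff0000` (score).

Run 1: The run returns to its start, so emit a `<polygon>` with points (Y-flipped): 107.118,23.240 104.517,27.819 99.439,29.217 94.860,26.616 93.462,21.538 96.063,16.959 101.141,15.561 105.720,18.162.

Run 2: The run is open, so emit a `<polyline>` with points (Y-flipped): 79.197,102.552 99.059,102.279 78.455,59.352.

Run 3: The run is open, so emit a `<polyline>` with points (Y-flipped): 21.635,60.461 19.291,56.061 33.843,55.724 57.568,57.063 82.743,57.692 101.646,55.225 106.554,47.275.

Run 4: The run returns to its start, so emit a `<polygon>` with points (Y-flipped): 113.586,60.388 115.452,53.487 121.652,49.926 128.553,51.792 132.114,57.992 130.248,64.893 124.048,68.454 117.147,66.588.

<svg xmlns="http://www.w3.org/2000/svg" width="146.893mm" height="120.472mm" viewBox="0 0 146.893 120.472">
  <polygon points="107.118,23.240 104.517,27.819 99.439,29.217 94.860,26.616 93.462,21.538 96.063,16.959 101.141,15.561 105.720,18.162" fill="none" stroke="#ff0000"/>
  <polyline points="79.197,102.552 99.059,102.279 78.455,59.352" fill="none" stroke="#ff0000"/>
  <polyline points="21.635,60.461 19.291,56.061 33.843,55.724 57.568,57.063 82.743,57.692 101.646,55.225 106.554,47.275" fill="none" stroke="#ff0000"/>
  <polygon points="113.586,60.388 115.452,53.487 121.652,49.926 128.553,51.792 132.114,57.992 130.248,64.893 124.048,68.454 117.147,66.588" fill="none" stroke="#ff0000"/>
</svg>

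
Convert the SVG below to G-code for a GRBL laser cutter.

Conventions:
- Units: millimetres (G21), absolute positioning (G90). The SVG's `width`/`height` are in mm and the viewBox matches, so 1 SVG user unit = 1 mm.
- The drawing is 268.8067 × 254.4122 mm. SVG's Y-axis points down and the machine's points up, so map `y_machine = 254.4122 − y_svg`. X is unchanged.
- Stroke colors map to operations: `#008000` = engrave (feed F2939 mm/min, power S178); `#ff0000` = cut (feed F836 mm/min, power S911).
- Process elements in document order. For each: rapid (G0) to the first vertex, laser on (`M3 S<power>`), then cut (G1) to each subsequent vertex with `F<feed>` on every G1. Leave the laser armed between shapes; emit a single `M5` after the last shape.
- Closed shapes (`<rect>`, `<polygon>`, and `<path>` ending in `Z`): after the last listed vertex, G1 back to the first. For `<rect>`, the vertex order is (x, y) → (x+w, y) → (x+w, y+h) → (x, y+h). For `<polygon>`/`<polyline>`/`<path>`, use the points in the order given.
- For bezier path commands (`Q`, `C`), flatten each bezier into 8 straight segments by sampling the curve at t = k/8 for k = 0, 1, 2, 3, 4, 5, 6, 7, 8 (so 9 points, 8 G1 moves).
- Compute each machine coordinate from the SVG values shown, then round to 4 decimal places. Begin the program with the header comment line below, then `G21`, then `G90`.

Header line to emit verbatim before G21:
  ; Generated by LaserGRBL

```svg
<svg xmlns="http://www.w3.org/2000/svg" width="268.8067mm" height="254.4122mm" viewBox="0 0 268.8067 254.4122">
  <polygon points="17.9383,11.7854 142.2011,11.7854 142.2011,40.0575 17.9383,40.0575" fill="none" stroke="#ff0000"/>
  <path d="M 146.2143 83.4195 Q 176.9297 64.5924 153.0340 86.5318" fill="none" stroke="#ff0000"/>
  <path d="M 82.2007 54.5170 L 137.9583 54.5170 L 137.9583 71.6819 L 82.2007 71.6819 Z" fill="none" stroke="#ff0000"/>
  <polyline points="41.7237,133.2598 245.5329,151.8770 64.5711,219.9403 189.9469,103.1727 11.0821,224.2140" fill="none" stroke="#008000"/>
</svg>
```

; Generated by LaserGRBL
G21
G90
G0 X17.9383 Y242.6268
M3 S911
G1 X142.2011 Y242.6268 F836
G1 X142.2011 Y214.3547 F836
G1 X17.9383 Y214.3547 F836
G1 X17.9383 Y242.6268 F836
G0 X146.2143 Y170.9927
M3 S911
G1 X153.0399 Y175.0625 F836
G1 X158.1588 Y177.8583 F836
G1 X161.5712 Y179.3802 F836
G1 X163.2769 Y179.6282 F836
G1 X163.2761 Y178.6022 F836
G1 X161.5687 Y176.3022 F836
G1 X158.1546 Y172.7283 F836
G1 X153.0340 Y167.8804 F836
G0 X82.2007 Y199.8952
M3 S911
G1 X137.9583 Y199.8952 F836
G1 X137.9583 Y182.7303 F836
G1 X82.2007 Y182.7303 F836
G1 X82.2007 Y199.8952 F836
G0 X41.7237 Y121.1524
M3 S178
G1 X245.5329 Y102.5352 F2939
G1 X64.5711 Y34.4719 F2939
G1 X189.9469 Y151.2395 F2939
G1 X11.0821 Y30.1982 F2939
M5

1 u = 1 mm; y_m = 254.4122 − y.

[1] `<polygon>` rectangle, #ff0000→cut S911 F836: (17.9383,242.6268) → (142.2011,242.6268) → (142.2011,214.3547) → (17.9383,214.3547) → (17.9383,242.6268) (closed)

[2] `<path>` quadratic bezier, #ff0000→cut S911 F836: (146.2143,170.9927) → (153.0399,175.0625) → (158.1588,177.8583) → (161.5712,179.3802) → (163.2769,179.6282) → (163.2761,178.6022) → (161.5687,176.3022) → (158.1546,172.7283) → (153.0340,167.8804)

[3] `<path>` rectangle, #ff0000→cut S911 F836: (82.2007,199.8952) → (137.9583,199.8952) → (137.9583,182.7303) → (82.2007,182.7303) → (82.2007,199.8952) (closed)

[4] `<polyline>` open polyline, #008000→engrave S178 F2939: (41.7237,121.1524) → (245.5329,102.5352) → (64.5711,34.4719) → (189.9469,151.2395) → (11.0821,30.1982)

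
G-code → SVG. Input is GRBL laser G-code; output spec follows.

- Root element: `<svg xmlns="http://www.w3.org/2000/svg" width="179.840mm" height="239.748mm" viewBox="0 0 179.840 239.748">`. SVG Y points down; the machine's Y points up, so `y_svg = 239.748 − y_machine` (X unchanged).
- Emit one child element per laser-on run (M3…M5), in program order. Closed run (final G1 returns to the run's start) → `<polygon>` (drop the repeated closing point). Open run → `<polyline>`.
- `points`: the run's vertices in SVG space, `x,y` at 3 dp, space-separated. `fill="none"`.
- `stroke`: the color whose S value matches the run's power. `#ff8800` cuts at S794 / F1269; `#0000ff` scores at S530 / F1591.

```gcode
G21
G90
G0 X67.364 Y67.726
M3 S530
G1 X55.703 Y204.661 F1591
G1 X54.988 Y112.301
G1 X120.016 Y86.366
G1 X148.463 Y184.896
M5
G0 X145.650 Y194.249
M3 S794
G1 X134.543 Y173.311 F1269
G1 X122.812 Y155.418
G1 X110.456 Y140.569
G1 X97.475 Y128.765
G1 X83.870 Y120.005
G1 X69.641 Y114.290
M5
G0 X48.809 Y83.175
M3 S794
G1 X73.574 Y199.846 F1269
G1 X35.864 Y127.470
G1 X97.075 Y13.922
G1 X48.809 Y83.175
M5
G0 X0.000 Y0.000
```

Machine Y-up, SVG Y-down with viewBox height 239.748, so y_svg = 239.748 − y_machine; X carries over.

Run 1: S530 ⇒ score layer `#0000ff`. The run is open, so emit a `<polyline>` with points (Y-flipped): 67.364,172.022 55.703,35.087 54.988,127.447 120.016,153.382 148.463,54.852.

Run 2: the run's S794 means `#ff8800` (cut). The run is open, so emit a `<polyline>` with points (Y-flipped): 145.650,45.499 134.543,66.437 122.812,84.330 110.456,99.179 97.475,110.983 83.870,119.743 69.641,125.458.

Run 3: the run's S794 means `#ff8800` (cut). The run returns to its start, so emit a `<polygon>` with points (Y-flipped): 48.809,156.573 73.574,39.902 35.864,112.278 97.075,225.826.

<svg xmlns="http://www.w3.org/2000/svg" width="179.840mm" height="239.748mm" viewBox="0 0 179.840 239.748">
  <polyline points="67.364,172.022 55.703,35.087 54.988,127.447 120.016,153.382 148.463,54.852" fill="none" stroke="#0000ff"/>
  <polyline points="145.650,45.499 134.543,66.437 122.812,84.330 110.456,99.179 97.475,110.983 83.870,119.743 69.641,125.458" fill="none" stroke="#ff8800"/>
  <polygon points="48.809,156.573 73.574,39.902 35.864,112.278 97.075,225.826" fill="none" stroke="#ff8800"/>
</svg>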